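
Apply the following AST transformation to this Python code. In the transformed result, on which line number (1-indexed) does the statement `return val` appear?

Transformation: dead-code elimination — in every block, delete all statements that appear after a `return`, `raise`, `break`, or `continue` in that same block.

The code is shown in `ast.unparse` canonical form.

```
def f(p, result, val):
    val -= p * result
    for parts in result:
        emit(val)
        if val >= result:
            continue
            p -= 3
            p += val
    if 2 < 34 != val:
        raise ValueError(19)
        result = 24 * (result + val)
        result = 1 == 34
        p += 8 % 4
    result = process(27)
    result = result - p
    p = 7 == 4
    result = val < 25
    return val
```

13

Transformed code:
def f(p, result, val):
    val -= p * result
    for parts in result:
        emit(val)
        if val >= result:
            continue
    if 2 < 34 != val:
        raise ValueError(19)
    result = process(27)
    result = result - p
    p = 7 == 4
    result = val < 25
    return val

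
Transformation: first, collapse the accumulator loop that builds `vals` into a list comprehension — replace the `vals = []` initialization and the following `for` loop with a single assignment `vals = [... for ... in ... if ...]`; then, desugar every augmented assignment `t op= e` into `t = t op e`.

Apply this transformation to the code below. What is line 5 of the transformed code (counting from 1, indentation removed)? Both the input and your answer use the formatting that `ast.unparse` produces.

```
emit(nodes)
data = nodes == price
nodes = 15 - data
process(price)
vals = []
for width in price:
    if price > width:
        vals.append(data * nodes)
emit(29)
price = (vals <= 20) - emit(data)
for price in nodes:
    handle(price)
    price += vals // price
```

vals = [data * nodes for width in price if price > width]

Transformed code:
emit(nodes)
data = nodes == price
nodes = 15 - data
process(price)
vals = [data * nodes for width in price if price > width]
emit(29)
price = (vals <= 20) - emit(data)
for price in nodes:
    handle(price)
    price = price + vals // price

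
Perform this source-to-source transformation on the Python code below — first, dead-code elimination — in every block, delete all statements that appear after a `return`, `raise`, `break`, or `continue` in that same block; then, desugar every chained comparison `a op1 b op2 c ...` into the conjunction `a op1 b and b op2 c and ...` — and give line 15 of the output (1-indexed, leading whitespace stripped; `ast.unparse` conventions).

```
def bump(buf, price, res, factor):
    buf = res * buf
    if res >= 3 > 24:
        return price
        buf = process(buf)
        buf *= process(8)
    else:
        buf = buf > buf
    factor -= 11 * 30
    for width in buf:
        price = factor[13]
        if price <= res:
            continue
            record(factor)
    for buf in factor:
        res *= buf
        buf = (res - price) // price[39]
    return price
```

return price

Transformed code:
def bump(buf, price, res, factor):
    buf = res * buf
    if res >= 3 and 3 > 24:
        return price
    else:
        buf = buf > buf
    factor -= 11 * 30
    for width in buf:
        price = factor[13]
        if price <= res:
            continue
    for buf in factor:
        res *= buf
        buf = (res - price) // price[39]
    return price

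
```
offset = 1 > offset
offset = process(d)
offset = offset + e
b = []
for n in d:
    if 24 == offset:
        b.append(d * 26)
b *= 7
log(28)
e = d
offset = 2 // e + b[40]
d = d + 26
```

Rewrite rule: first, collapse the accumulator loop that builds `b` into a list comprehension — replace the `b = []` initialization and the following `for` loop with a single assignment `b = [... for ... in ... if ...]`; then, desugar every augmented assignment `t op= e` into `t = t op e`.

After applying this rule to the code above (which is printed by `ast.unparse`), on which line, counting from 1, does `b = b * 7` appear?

Transformed code:
offset = 1 > offset
offset = process(d)
offset = offset + e
b = [d * 26 for n in d if 24 == offset]
b = b * 7
log(28)
e = d
offset = 2 // e + b[40]
d = d + 26

5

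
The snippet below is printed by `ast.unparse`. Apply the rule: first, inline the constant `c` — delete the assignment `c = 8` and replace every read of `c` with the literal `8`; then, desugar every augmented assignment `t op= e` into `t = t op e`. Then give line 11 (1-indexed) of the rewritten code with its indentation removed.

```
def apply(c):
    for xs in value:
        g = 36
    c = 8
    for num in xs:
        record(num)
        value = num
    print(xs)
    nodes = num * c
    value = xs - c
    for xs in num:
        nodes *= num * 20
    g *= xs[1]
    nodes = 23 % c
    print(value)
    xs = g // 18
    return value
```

nodes = nodes * (num * 20)

Transformed code:
def apply(c):
    for xs in value:
        g = 36
    for num in xs:
        record(num)
        value = num
    print(xs)
    nodes = num * 8
    value = xs - 8
    for xs in num:
        nodes = nodes * (num * 20)
    g = g * xs[1]
    nodes = 23 % 8
    print(value)
    xs = g // 18
    return value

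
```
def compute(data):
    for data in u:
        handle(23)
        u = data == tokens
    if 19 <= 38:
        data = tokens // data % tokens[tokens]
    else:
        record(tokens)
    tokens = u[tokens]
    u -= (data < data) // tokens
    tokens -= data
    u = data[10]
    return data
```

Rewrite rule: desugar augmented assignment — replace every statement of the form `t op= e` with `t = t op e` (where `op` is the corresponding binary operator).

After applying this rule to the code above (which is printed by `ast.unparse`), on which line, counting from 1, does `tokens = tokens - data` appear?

11

Transformed code:
def compute(data):
    for data in u:
        handle(23)
        u = data == tokens
    if 19 <= 38:
        data = tokens // data % tokens[tokens]
    else:
        record(tokens)
    tokens = u[tokens]
    u = u - (data < data) // tokens
    tokens = tokens - data
    u = data[10]
    return data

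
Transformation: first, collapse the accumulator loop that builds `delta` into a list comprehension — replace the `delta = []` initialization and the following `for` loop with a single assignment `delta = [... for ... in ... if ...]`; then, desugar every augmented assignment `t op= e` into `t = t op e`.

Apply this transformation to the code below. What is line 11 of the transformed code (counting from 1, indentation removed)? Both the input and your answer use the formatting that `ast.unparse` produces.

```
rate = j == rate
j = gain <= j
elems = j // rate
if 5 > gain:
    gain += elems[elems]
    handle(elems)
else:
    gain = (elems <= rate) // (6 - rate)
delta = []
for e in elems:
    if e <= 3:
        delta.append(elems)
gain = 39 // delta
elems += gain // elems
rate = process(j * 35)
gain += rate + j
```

elems = elems + gain // elems

Transformed code:
rate = j == rate
j = gain <= j
elems = j // rate
if 5 > gain:
    gain = gain + elems[elems]
    handle(elems)
else:
    gain = (elems <= rate) // (6 - rate)
delta = [elems for e in elems if e <= 3]
gain = 39 // delta
elems = elems + gain // elems
rate = process(j * 35)
gain = gain + (rate + j)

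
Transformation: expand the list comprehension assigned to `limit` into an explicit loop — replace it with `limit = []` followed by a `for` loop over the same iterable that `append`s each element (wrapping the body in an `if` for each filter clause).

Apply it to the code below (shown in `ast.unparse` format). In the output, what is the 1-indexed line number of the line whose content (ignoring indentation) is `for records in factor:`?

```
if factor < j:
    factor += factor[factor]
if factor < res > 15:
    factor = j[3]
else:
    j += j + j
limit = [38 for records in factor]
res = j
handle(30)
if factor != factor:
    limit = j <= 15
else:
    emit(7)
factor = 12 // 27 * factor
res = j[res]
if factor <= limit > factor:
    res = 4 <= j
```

Transformed code:
if factor < j:
    factor += factor[factor]
if factor < res > 15:
    factor = j[3]
else:
    j += j + j
limit = []
for records in factor:
    limit.append(38)
res = j
handle(30)
if factor != factor:
    limit = j <= 15
else:
    emit(7)
factor = 12 // 27 * factor
res = j[res]
if factor <= limit > factor:
    res = 4 <= j

8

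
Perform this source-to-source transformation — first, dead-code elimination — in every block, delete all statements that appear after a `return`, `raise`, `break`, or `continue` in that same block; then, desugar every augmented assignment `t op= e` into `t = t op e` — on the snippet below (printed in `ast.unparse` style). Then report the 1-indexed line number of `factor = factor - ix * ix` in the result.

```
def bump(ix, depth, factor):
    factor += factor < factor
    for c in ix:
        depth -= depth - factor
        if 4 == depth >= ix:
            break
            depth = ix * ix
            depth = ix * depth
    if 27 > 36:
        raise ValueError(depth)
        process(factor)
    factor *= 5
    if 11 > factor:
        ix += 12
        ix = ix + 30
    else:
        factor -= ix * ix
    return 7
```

Transformed code:
def bump(ix, depth, factor):
    factor = factor + (factor < factor)
    for c in ix:
        depth = depth - (depth - factor)
        if 4 == depth >= ix:
            break
    if 27 > 36:
        raise ValueError(depth)
    factor = factor * 5
    if 11 > factor:
        ix = ix + 12
        ix = ix + 30
    else:
        factor = factor - ix * ix
    return 7

14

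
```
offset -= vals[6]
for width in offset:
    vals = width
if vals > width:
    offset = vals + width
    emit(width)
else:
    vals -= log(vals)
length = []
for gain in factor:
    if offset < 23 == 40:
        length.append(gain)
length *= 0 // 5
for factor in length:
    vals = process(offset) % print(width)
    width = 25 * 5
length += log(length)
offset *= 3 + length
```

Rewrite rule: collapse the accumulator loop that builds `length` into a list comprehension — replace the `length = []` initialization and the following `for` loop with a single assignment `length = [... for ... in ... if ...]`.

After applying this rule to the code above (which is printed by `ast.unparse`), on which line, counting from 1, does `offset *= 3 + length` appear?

15

Transformed code:
offset -= vals[6]
for width in offset:
    vals = width
if vals > width:
    offset = vals + width
    emit(width)
else:
    vals -= log(vals)
length = [gain for gain in factor if offset < 23 == 40]
length *= 0 // 5
for factor in length:
    vals = process(offset) % print(width)
    width = 25 * 5
length += log(length)
offset *= 3 + length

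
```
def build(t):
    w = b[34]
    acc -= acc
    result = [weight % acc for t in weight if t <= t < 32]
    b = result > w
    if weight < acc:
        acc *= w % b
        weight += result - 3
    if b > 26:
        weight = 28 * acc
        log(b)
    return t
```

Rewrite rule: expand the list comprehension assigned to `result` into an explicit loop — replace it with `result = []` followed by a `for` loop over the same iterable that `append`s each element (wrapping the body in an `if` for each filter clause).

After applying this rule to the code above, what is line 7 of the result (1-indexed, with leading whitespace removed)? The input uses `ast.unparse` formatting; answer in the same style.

Transformed code:
def build(t):
    w = b[34]
    acc -= acc
    result = []
    for t in weight:
        if t <= t < 32:
            result.append(weight % acc)
    b = result > w
    if weight < acc:
        acc *= w % b
        weight += result - 3
    if b > 26:
        weight = 28 * acc
        log(b)
    return t

result.append(weight % acc)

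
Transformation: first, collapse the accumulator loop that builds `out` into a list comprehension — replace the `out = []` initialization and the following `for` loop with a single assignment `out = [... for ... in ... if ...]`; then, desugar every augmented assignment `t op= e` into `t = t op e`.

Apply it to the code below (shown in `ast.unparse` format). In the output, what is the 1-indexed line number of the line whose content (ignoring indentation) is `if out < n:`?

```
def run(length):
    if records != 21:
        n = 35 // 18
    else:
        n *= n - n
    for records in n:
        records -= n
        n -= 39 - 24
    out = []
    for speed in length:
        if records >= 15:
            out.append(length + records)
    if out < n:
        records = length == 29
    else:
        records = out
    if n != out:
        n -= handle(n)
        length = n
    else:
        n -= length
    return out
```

10

Transformed code:
def run(length):
    if records != 21:
        n = 35 // 18
    else:
        n = n * (n - n)
    for records in n:
        records = records - n
        n = n - (39 - 24)
    out = [length + records for speed in length if records >= 15]
    if out < n:
        records = length == 29
    else:
        records = out
    if n != out:
        n = n - handle(n)
        length = n
    else:
        n = n - length
    return out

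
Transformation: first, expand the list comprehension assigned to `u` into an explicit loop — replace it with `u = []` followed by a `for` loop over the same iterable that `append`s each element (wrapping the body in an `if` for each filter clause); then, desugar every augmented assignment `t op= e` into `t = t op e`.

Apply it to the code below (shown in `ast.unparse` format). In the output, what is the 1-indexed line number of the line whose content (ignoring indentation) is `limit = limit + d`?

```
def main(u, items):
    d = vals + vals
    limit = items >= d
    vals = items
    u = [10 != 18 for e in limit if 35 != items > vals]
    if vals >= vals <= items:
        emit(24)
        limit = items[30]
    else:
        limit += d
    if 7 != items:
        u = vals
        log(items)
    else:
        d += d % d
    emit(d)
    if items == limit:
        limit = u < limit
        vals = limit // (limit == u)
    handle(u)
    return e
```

13

Transformed code:
def main(u, items):
    d = vals + vals
    limit = items >= d
    vals = items
    u = []
    for e in limit:
        if 35 != items > vals:
            u.append(10 != 18)
    if vals >= vals <= items:
        emit(24)
        limit = items[30]
    else:
        limit = limit + d
    if 7 != items:
        u = vals
        log(items)
    else:
        d = d + d % d
    emit(d)
    if items == limit:
        limit = u < limit
        vals = limit // (limit == u)
    handle(u)
    return e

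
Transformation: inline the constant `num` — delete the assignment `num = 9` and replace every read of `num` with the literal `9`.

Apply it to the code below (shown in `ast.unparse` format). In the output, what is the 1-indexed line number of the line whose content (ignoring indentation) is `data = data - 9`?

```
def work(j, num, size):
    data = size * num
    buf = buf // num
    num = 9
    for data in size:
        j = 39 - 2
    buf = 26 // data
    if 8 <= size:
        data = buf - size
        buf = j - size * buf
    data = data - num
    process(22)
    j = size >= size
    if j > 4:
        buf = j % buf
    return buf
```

Transformed code:
def work(j, num, size):
    data = size * 9
    buf = buf // 9
    for data in size:
        j = 39 - 2
    buf = 26 // data
    if 8 <= size:
        data = buf - size
        buf = j - size * buf
    data = data - 9
    process(22)
    j = size >= size
    if j > 4:
        buf = j % buf
    return buf

10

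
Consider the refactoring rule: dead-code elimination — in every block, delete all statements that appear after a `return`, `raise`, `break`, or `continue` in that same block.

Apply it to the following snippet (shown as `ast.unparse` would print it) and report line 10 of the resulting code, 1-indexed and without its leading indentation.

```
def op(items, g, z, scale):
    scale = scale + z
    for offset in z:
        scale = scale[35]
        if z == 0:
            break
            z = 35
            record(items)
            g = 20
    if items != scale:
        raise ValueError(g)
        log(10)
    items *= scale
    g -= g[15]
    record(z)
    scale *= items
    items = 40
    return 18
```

g -= g[15]

Transformed code:
def op(items, g, z, scale):
    scale = scale + z
    for offset in z:
        scale = scale[35]
        if z == 0:
            break
    if items != scale:
        raise ValueError(g)
    items *= scale
    g -= g[15]
    record(z)
    scale *= items
    items = 40
    return 18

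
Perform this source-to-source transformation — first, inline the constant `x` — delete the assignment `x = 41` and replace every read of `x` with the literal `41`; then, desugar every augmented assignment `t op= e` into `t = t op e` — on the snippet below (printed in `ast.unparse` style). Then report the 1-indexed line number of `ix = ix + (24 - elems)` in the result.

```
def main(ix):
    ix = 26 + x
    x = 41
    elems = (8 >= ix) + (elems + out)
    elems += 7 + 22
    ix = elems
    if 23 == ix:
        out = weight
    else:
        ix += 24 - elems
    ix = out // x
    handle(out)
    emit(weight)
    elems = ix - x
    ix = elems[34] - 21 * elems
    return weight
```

9

Transformed code:
def main(ix):
    ix = 26 + 41
    elems = (8 >= ix) + (elems + out)
    elems = elems + (7 + 22)
    ix = elems
    if 23 == ix:
        out = weight
    else:
        ix = ix + (24 - elems)
    ix = out // 41
    handle(out)
    emit(weight)
    elems = ix - 41
    ix = elems[34] - 21 * elems
    return weight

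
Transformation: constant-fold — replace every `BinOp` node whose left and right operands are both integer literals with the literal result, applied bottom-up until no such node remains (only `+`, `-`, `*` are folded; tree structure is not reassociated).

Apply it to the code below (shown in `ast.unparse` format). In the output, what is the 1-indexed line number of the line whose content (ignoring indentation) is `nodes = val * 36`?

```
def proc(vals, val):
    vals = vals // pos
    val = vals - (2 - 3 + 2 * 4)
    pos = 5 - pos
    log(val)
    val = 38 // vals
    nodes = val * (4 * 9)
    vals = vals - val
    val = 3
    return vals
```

Transformed code:
def proc(vals, val):
    vals = vals // pos
    val = vals - 7
    pos = 5 - pos
    log(val)
    val = 38 // vals
    nodes = val * 36
    vals = vals - val
    val = 3
    return vals

7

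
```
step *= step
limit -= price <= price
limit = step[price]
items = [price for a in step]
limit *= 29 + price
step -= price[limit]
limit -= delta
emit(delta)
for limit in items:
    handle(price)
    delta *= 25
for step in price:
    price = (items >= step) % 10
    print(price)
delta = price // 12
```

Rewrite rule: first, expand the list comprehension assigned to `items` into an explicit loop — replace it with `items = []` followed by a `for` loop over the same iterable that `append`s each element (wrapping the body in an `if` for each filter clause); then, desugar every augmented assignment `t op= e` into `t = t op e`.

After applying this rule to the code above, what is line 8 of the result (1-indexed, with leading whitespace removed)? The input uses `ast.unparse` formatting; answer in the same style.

Transformed code:
step = step * step
limit = limit - (price <= price)
limit = step[price]
items = []
for a in step:
    items.append(price)
limit = limit * (29 + price)
step = step - price[limit]
limit = limit - delta
emit(delta)
for limit in items:
    handle(price)
    delta = delta * 25
for step in price:
    price = (items >= step) % 10
    print(price)
delta = price // 12

step = step - price[limit]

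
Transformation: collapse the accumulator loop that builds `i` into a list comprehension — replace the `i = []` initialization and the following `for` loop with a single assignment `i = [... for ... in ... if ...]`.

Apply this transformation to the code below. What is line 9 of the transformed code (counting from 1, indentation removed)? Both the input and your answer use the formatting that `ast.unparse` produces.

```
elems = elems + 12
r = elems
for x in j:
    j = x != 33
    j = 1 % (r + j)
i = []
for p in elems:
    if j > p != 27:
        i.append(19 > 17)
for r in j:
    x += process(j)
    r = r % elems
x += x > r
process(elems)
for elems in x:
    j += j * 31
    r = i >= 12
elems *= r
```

Transformed code:
elems = elems + 12
r = elems
for x in j:
    j = x != 33
    j = 1 % (r + j)
i = [19 > 17 for p in elems if j > p != 27]
for r in j:
    x += process(j)
    r = r % elems
x += x > r
process(elems)
for elems in x:
    j += j * 31
    r = i >= 12
elems *= r

r = r % elems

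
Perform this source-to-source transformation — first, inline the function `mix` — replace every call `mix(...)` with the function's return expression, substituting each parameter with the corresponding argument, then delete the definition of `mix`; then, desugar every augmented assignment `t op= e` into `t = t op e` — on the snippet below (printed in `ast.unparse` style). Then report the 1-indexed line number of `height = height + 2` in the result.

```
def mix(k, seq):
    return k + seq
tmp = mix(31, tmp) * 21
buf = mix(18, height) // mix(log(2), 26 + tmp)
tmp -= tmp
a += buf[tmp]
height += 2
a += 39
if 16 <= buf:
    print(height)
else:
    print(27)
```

Transformed code:
tmp = (31 + tmp) * 21
buf = (18 + height) // (log(2) + (26 + tmp))
tmp = tmp - tmp
a = a + buf[tmp]
height = height + 2
a = a + 39
if 16 <= buf:
    print(height)
else:
    print(27)

5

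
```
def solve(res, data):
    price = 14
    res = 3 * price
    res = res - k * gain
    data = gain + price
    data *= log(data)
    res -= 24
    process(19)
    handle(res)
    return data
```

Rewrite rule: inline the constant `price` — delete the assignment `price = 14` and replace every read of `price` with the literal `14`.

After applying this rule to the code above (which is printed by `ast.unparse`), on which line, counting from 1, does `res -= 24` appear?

6

Transformed code:
def solve(res, data):
    res = 3 * 14
    res = res - k * gain
    data = gain + 14
    data *= log(data)
    res -= 24
    process(19)
    handle(res)
    return data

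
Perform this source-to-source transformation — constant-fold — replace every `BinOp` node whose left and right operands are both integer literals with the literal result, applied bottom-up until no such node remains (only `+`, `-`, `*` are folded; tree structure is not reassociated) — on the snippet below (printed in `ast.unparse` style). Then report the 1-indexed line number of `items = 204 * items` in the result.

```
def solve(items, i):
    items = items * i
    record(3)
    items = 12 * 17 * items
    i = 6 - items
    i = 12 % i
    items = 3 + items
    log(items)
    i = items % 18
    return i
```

4

Transformed code:
def solve(items, i):
    items = items * i
    record(3)
    items = 204 * items
    i = 6 - items
    i = 12 % i
    items = 3 + items
    log(items)
    i = items % 18
    return i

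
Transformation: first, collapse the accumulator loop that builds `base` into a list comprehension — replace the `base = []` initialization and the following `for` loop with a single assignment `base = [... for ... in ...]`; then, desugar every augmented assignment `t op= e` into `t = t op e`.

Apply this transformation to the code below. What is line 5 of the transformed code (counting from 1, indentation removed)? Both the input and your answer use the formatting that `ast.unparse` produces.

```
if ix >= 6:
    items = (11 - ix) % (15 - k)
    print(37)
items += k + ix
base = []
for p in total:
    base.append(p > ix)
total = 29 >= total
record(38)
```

base = [p > ix for p in total]

Transformed code:
if ix >= 6:
    items = (11 - ix) % (15 - k)
    print(37)
items = items + (k + ix)
base = [p > ix for p in total]
total = 29 >= total
record(38)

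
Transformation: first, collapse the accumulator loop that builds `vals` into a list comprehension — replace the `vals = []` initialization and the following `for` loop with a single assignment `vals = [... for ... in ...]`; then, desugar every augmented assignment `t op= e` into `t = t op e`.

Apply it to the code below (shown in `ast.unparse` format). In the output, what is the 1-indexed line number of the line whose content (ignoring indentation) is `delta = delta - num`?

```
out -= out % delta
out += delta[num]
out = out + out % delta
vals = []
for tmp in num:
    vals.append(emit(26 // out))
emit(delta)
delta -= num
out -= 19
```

Transformed code:
out = out - out % delta
out = out + delta[num]
out = out + out % delta
vals = [emit(26 // out) for tmp in num]
emit(delta)
delta = delta - num
out = out - 19

6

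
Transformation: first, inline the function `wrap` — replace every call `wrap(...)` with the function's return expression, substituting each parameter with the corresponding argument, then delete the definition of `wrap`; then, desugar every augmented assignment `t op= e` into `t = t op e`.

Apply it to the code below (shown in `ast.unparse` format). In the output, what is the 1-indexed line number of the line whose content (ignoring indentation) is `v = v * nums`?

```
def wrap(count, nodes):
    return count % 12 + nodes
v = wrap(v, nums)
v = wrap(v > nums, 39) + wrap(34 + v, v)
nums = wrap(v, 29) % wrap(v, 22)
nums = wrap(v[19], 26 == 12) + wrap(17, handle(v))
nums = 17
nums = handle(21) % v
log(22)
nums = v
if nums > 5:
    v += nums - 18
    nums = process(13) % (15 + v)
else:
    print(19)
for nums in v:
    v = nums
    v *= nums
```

16

Transformed code:
v = v % 12 + nums
v = (v > nums) % 12 + 39 + ((34 + v) % 12 + v)
nums = (v % 12 + 29) % (v % 12 + 22)
nums = v[19] % 12 + (26 == 12) + (17 % 12 + handle(v))
nums = 17
nums = handle(21) % v
log(22)
nums = v
if nums > 5:
    v = v + (nums - 18)
    nums = process(13) % (15 + v)
else:
    print(19)
for nums in v:
    v = nums
    v = v * nums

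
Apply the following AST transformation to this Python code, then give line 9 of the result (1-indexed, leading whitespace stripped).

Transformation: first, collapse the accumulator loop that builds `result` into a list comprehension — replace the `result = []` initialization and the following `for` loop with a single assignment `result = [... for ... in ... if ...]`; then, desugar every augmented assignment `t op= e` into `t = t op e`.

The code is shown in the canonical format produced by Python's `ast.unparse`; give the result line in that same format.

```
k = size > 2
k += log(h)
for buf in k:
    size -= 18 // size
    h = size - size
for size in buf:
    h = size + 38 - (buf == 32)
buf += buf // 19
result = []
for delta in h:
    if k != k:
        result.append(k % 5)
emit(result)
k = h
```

Transformed code:
k = size > 2
k = k + log(h)
for buf in k:
    size = size - 18 // size
    h = size - size
for size in buf:
    h = size + 38 - (buf == 32)
buf = buf + buf // 19
result = [k % 5 for delta in h if k != k]
emit(result)
k = h

result = [k % 5 for delta in h if k != k]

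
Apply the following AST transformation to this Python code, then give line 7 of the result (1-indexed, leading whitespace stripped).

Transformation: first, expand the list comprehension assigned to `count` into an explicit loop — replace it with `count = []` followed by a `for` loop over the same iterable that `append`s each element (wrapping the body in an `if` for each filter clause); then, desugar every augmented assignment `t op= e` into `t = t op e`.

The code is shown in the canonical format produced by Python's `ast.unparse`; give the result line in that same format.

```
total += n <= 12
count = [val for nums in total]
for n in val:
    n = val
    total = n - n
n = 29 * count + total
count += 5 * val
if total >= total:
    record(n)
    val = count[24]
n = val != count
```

total = n - n

Transformed code:
total = total + (n <= 12)
count = []
for nums in total:
    count.append(val)
for n in val:
    n = val
    total = n - n
n = 29 * count + total
count = count + 5 * val
if total >= total:
    record(n)
    val = count[24]
n = val != count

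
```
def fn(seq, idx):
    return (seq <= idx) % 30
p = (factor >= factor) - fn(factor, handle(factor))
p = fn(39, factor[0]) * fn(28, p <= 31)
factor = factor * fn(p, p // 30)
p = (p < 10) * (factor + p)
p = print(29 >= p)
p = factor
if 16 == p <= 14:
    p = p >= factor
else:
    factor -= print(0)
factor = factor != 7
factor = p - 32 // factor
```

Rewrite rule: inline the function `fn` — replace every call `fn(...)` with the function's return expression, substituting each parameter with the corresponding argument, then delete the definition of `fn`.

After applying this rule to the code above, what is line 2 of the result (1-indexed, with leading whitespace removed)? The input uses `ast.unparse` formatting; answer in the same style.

p = (39 <= factor[0]) % 30 * ((28 <= (p <= 31)) % 30)

Transformed code:
p = (factor >= factor) - (factor <= handle(factor)) % 30
p = (39 <= factor[0]) % 30 * ((28 <= (p <= 31)) % 30)
factor = factor * ((p <= p // 30) % 30)
p = (p < 10) * (factor + p)
p = print(29 >= p)
p = factor
if 16 == p <= 14:
    p = p >= factor
else:
    factor -= print(0)
factor = factor != 7
factor = p - 32 // factor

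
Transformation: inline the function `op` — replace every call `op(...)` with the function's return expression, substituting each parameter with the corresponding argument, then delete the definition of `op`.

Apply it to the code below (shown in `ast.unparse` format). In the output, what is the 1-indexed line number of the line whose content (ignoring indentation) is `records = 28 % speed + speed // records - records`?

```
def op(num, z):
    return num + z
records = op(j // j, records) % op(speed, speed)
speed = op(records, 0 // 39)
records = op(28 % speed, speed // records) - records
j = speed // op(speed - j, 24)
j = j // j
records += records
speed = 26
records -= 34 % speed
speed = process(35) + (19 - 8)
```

3

Transformed code:
records = (j // j + records) % (speed + speed)
speed = records + 0 // 39
records = 28 % speed + speed // records - records
j = speed // (speed - j + 24)
j = j // j
records += records
speed = 26
records -= 34 % speed
speed = process(35) + (19 - 8)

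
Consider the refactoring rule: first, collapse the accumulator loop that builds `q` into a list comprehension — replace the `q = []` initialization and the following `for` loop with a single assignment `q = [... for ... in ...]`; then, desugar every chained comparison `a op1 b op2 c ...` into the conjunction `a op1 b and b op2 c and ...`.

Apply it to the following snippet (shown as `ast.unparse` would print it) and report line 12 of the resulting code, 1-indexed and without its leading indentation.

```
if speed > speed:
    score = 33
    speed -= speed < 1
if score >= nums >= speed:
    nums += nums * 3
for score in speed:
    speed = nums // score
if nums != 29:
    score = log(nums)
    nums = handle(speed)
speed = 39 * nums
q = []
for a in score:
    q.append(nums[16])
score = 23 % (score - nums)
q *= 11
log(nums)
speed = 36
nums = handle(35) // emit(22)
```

q = [nums[16] for a in score]

Transformed code:
if speed > speed:
    score = 33
    speed -= speed < 1
if score >= nums and nums >= speed:
    nums += nums * 3
for score in speed:
    speed = nums // score
if nums != 29:
    score = log(nums)
    nums = handle(speed)
speed = 39 * nums
q = [nums[16] for a in score]
score = 23 % (score - nums)
q *= 11
log(nums)
speed = 36
nums = handle(35) // emit(22)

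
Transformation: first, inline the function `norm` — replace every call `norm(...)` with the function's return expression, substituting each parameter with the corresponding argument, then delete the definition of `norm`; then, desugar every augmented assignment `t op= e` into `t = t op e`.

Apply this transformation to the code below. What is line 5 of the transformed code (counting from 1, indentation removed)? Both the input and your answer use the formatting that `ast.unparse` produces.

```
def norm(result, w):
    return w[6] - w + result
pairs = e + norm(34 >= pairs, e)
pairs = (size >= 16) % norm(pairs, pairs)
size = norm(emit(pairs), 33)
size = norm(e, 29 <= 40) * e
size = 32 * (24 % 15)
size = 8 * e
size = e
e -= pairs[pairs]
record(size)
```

size = 32 * (24 % 15)

Transformed code:
pairs = e + (e[6] - e + (34 >= pairs))
pairs = (size >= 16) % (pairs[6] - pairs + pairs)
size = 33[6] - 33 + emit(pairs)
size = ((29 <= 40)[6] - (29 <= 40) + e) * e
size = 32 * (24 % 15)
size = 8 * e
size = e
e = e - pairs[pairs]
record(size)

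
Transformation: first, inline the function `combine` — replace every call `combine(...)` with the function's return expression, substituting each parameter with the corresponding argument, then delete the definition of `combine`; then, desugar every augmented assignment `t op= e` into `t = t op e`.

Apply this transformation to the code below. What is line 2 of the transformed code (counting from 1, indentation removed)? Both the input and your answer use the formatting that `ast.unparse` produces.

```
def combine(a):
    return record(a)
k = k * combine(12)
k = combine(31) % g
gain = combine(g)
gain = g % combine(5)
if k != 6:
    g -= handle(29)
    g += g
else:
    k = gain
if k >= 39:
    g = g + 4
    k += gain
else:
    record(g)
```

k = record(31) % g

Transformed code:
k = k * record(12)
k = record(31) % g
gain = record(g)
gain = g % record(5)
if k != 6:
    g = g - handle(29)
    g = g + g
else:
    k = gain
if k >= 39:
    g = g + 4
    k = k + gain
else:
    record(g)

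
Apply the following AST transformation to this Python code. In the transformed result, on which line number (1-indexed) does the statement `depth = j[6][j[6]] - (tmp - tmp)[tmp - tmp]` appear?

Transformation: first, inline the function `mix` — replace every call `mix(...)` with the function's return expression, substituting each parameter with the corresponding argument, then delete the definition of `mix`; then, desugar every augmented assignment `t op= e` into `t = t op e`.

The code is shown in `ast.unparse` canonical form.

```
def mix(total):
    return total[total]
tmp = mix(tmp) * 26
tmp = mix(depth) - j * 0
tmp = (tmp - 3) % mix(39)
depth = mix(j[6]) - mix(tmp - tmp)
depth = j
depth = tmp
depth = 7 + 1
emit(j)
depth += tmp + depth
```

Transformed code:
tmp = tmp[tmp] * 26
tmp = depth[depth] - j * 0
tmp = (tmp - 3) % 39[39]
depth = j[6][j[6]] - (tmp - tmp)[tmp - tmp]
depth = j
depth = tmp
depth = 7 + 1
emit(j)
depth = depth + (tmp + depth)

4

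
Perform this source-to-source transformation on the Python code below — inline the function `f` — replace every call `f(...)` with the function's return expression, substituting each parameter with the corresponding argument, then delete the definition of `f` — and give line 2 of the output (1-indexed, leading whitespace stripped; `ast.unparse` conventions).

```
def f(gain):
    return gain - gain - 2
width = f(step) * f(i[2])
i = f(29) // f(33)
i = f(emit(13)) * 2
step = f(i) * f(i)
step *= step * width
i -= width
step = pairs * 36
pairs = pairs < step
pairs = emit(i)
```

Transformed code:
width = (step - step - 2) * (i[2] - i[2] - 2)
i = (29 - 29 - 2) // (33 - 33 - 2)
i = (emit(13) - emit(13) - 2) * 2
step = (i - i - 2) * (i - i - 2)
step *= step * width
i -= width
step = pairs * 36
pairs = pairs < step
pairs = emit(i)

i = (29 - 29 - 2) // (33 - 33 - 2)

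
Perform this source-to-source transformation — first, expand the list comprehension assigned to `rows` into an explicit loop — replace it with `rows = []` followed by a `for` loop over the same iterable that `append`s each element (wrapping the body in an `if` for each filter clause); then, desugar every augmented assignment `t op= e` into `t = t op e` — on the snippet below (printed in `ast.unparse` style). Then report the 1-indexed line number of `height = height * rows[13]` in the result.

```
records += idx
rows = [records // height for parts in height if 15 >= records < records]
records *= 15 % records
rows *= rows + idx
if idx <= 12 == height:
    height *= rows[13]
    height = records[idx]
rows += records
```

9

Transformed code:
records = records + idx
rows = []
for parts in height:
    if 15 >= records < records:
        rows.append(records // height)
records = records * (15 % records)
rows = rows * (rows + idx)
if idx <= 12 == height:
    height = height * rows[13]
    height = records[idx]
rows = rows + records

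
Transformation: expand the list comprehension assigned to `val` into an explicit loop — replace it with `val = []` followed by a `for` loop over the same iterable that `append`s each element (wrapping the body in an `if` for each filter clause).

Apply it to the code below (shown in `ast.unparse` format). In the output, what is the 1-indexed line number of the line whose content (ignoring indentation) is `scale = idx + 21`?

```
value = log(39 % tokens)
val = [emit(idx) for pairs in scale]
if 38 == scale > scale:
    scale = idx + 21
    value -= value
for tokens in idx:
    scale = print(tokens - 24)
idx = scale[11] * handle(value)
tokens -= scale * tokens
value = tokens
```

Transformed code:
value = log(39 % tokens)
val = []
for pairs in scale:
    val.append(emit(idx))
if 38 == scale > scale:
    scale = idx + 21
    value -= value
for tokens in idx:
    scale = print(tokens - 24)
idx = scale[11] * handle(value)
tokens -= scale * tokens
value = tokens

6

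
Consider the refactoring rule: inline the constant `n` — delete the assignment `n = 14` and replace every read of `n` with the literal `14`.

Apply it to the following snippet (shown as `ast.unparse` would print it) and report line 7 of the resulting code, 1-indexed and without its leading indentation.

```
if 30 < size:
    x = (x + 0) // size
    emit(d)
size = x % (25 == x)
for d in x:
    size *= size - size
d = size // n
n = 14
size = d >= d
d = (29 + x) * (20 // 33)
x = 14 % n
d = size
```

d = size // 14

Transformed code:
if 30 < size:
    x = (x + 0) // size
    emit(d)
size = x % (25 == x)
for d in x:
    size *= size - size
d = size // 14
size = d >= d
d = (29 + x) * (20 // 33)
x = 14 % 14
d = size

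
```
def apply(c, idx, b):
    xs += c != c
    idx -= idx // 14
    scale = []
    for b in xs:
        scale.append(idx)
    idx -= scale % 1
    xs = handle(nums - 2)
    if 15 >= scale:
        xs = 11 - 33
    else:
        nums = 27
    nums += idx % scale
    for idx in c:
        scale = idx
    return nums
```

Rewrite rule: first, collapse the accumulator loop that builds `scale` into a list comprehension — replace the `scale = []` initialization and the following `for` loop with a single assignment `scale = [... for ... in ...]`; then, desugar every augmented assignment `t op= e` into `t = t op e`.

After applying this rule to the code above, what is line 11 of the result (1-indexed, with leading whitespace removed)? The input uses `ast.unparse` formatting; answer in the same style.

Transformed code:
def apply(c, idx, b):
    xs = xs + (c != c)
    idx = idx - idx // 14
    scale = [idx for b in xs]
    idx = idx - scale % 1
    xs = handle(nums - 2)
    if 15 >= scale:
        xs = 11 - 33
    else:
        nums = 27
    nums = nums + idx % scale
    for idx in c:
        scale = idx
    return nums

nums = nums + idx % scale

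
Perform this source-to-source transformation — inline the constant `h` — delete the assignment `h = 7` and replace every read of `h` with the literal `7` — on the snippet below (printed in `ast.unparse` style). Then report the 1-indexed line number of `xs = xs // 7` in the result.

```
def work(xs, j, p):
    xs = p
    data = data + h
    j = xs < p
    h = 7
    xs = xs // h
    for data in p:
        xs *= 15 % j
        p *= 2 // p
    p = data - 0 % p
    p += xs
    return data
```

5

Transformed code:
def work(xs, j, p):
    xs = p
    data = data + 7
    j = xs < p
    xs = xs // 7
    for data in p:
        xs *= 15 % j
        p *= 2 // p
    p = data - 0 % p
    p += xs
    return data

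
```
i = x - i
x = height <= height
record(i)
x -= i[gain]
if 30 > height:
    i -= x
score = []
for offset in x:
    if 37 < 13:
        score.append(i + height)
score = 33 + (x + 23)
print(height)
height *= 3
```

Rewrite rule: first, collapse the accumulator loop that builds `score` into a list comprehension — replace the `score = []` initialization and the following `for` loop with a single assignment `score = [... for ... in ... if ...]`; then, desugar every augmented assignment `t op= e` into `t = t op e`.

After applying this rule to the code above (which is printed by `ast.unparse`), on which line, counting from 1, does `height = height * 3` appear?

Transformed code:
i = x - i
x = height <= height
record(i)
x = x - i[gain]
if 30 > height:
    i = i - x
score = [i + height for offset in x if 37 < 13]
score = 33 + (x + 23)
print(height)
height = height * 3

10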